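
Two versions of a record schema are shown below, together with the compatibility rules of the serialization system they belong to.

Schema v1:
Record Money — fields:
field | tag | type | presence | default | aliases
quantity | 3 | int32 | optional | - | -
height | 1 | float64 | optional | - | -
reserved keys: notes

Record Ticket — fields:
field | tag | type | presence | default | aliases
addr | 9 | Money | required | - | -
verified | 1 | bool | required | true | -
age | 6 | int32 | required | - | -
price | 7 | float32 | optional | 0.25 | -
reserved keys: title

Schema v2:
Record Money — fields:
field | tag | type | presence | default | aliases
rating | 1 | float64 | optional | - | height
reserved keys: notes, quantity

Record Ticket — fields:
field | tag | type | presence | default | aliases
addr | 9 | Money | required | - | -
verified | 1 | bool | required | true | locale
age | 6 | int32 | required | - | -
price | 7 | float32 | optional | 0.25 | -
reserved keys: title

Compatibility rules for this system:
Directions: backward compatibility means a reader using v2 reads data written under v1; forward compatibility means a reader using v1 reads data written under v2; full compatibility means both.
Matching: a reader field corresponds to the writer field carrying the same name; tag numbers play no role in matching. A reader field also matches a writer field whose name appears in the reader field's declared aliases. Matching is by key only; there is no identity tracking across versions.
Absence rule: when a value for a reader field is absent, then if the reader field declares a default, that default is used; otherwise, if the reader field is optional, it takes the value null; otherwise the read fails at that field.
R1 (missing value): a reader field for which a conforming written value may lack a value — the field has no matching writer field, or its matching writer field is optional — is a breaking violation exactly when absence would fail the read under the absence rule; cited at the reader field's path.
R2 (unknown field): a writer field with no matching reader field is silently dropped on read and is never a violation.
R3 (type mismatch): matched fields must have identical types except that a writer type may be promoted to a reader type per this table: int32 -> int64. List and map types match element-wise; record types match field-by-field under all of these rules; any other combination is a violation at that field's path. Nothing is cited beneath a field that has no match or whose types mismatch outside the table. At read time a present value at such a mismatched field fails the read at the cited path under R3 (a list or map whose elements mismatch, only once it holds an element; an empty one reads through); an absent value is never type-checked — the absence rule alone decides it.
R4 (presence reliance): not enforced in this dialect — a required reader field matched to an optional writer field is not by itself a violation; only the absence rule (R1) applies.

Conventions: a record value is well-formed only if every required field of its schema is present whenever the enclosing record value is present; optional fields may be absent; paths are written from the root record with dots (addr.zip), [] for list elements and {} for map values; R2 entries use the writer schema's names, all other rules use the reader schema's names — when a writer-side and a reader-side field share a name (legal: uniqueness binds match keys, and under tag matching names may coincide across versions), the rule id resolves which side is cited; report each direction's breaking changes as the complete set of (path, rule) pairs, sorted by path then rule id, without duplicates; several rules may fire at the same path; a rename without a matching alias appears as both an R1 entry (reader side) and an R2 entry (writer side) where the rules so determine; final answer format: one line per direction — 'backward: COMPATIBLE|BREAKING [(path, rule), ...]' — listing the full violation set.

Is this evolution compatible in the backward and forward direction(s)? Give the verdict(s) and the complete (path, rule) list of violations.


each type pair in Ticket: writer, then reader
backward analysis of Ticket with v2 as reader and v1 as writer:
  Money -> Money, writer required: addr aligns to addr
  bool -> bool, writer required: verified aligns to verified
  int32 -> int32, writer required: age aligns to age
  float32 -> float32, writer optional: price aligns to price
  float64 -> float64, writer optional: addr.rating aligns to addr.height
  writer addr.quantity: unknown to reader
  => backward verdict for Ticket: COMPATIBLE, no violations
forward analysis of Ticket with v1 as reader and v2 as writer:
  Money -> Money, writer required: addr aligns to addr
  bool -> bool, writer required: verified aligns to verified
  int32 -> int32, writer required: age aligns to age
  float32 -> float32, writer optional: price aligns to price
  addr.quantity: no writer-side match
  addr.height: no writer-side match
  writer addr.rating: unknown to reader
  => forward verdict for Ticket: COMPATIBLE, no violations

backward: COMPATIBLE []; forward: COMPATIBLE []


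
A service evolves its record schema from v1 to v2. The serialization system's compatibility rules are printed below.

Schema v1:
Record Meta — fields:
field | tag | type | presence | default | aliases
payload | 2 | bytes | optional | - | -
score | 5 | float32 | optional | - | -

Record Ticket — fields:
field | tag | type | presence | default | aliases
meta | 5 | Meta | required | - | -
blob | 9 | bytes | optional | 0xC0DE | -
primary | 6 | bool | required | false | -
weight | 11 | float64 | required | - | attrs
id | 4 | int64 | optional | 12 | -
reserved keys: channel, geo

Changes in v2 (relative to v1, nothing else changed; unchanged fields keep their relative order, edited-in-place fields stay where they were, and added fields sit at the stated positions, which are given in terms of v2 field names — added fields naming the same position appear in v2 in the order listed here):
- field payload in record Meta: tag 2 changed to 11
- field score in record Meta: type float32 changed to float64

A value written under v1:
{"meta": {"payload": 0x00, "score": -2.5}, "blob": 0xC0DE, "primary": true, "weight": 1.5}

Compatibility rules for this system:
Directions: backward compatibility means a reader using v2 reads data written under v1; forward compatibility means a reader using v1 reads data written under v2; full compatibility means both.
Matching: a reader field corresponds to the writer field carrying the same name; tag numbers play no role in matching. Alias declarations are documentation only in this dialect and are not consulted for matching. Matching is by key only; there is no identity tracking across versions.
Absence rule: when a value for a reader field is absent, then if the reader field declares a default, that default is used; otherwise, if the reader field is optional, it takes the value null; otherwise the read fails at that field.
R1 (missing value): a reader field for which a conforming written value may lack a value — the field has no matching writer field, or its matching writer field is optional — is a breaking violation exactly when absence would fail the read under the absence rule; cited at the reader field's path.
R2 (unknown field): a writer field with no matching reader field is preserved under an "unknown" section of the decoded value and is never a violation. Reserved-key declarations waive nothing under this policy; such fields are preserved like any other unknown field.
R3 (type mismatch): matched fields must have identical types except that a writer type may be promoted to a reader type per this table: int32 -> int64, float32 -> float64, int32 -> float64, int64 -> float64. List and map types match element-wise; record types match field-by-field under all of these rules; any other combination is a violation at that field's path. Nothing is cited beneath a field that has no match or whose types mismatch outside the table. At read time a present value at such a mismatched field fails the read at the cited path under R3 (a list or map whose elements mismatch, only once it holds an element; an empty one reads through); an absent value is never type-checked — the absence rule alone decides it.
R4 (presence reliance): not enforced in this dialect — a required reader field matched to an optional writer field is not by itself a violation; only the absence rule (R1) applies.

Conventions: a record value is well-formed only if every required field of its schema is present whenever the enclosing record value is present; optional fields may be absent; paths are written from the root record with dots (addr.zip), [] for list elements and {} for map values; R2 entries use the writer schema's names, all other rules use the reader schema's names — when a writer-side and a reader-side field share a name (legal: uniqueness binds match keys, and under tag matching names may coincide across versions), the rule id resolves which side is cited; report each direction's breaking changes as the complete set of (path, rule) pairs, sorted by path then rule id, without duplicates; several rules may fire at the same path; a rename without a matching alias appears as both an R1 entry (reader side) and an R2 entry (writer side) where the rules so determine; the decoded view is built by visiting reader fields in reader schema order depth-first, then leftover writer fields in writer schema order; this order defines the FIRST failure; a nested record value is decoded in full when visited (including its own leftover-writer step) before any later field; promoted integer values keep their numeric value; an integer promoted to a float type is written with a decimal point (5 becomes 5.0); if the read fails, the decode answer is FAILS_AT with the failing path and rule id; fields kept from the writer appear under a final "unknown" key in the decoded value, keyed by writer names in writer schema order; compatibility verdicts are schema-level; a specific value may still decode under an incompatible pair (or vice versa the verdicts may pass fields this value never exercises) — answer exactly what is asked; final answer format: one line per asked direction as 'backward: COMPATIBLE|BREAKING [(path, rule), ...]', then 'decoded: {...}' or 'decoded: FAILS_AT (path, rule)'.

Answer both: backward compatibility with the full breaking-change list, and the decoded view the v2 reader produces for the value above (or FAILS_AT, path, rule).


backward: COMPATIBLE []; decoded: {"meta": {"payload": 0x00, "score": -2.5}, "blob": 0xC0DE, "primary": true, "weight": 1.5, "id": 12}

in Ticket below, arrows point writer -> reader
backward pass over Ticket, reader schema v2, writer schema v1:
  meta <- meta (Meta -> Meta, writer required)
  blob <- blob (bytes -> bytes, writer optional)
  primary <- primary (bool -> bool, writer required)
  weight <- weight (float64 -> float64, writer required)
  id <- id (int64 -> int64, writer optional)
  meta.payload <- meta.payload (bytes -> bytes, writer optional)
  meta.score <- meta.score (float32 -> float64, writer optional)
  => no violations; backward on Ticket: COMPATIBLE
decoding the Ticket value with the v2 reader:
  meta.payload := 0x00
  meta.score := -2.5 (float32 -> float64)
  blob := 0xC0DE
  primary := true
  weight := 1.5
  id := 12 (no value, default fills)
  => decoded: {"meta": {"payload": 0x00, "score": -2.5}, "blob": 0xC0DE, "primary": true, "weight": 1.5, "id": 12}
diffs on Ticket not affecting the asked answer:
  field payload in record Meta: tag 2 changed to 11 -> fires no rule on Ticket, leaving the asked answer as it is
  field score in record Meta: type float32 changed to float64 -> affects forward compatibility only, which is not asked


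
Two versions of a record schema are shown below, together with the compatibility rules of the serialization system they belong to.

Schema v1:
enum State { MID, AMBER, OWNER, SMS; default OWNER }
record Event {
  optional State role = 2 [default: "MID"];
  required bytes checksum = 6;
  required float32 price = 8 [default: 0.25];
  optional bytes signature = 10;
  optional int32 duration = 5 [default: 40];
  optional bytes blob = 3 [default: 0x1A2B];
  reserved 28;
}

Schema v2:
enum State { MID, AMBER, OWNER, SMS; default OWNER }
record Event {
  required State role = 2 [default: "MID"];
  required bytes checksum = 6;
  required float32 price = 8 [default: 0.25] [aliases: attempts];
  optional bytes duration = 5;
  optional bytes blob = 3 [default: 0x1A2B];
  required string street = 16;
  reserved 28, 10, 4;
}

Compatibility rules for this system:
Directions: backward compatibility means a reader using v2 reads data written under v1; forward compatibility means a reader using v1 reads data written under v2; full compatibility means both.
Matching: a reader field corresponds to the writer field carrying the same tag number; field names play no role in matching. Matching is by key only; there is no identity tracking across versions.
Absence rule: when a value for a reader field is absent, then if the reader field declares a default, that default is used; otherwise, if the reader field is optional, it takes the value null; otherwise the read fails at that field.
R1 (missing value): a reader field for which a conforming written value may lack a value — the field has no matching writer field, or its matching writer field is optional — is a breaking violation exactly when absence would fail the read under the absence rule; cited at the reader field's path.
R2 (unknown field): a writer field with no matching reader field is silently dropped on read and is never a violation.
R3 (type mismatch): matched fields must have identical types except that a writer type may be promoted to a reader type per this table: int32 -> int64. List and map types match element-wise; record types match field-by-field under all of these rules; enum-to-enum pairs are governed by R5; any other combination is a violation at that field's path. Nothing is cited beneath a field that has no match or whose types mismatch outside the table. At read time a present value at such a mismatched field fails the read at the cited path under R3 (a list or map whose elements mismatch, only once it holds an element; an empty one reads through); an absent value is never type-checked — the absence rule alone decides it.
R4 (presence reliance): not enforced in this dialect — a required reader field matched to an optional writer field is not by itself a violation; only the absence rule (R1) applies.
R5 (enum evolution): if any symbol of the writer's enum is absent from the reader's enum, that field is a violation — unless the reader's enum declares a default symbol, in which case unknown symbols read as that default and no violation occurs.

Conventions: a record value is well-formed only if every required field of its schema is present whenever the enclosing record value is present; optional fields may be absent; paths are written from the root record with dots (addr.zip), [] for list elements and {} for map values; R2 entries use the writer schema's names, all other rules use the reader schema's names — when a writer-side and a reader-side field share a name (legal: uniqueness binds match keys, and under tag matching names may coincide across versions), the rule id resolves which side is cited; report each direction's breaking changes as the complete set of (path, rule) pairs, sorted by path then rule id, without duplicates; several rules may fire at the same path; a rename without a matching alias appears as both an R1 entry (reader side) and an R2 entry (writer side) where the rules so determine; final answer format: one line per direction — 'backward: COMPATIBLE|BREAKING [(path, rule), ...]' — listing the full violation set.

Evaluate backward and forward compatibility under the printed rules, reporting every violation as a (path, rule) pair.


arrows below run writer -> reader for Event
backward pass over Event, reader schema v2, writer schema v1:
  State -> State, writer optional: role aligns to role
  bytes -> bytes, writer required: checksum aligns to checksum
  float32 -> float32, writer required: price aligns to price
  int32 -> bytes, writer optional: duration aligns to duration
  bytes -> bytes, writer optional: blob aligns to blob
  street: no writer match
  signature (writer side), unknown to reader
  rule R3 violated at duration
  rule R1 violated at street
  => backward verdict for Event: BREAKING, 2 violation(s)
forward pass over Event, reader schema v1, writer schema v2:
  State -> State, writer required: role aligns to role
  bytes -> bytes, writer required: checksum aligns to checksum
  float32 -> float32, writer required: price aligns to price
  signature: no writer match
  bytes -> int32, writer optional: duration aligns to duration
  bytes -> bytes, writer optional: blob aligns to blob
  street (writer side), unknown to reader
  rule R3 violated at duration
  => forward verdict for Event: BREAKING, 1 violation(s)

backward: BREAKING [(duration, R3), (street, R1)]; forward: BREAKING [(duration, R3)]


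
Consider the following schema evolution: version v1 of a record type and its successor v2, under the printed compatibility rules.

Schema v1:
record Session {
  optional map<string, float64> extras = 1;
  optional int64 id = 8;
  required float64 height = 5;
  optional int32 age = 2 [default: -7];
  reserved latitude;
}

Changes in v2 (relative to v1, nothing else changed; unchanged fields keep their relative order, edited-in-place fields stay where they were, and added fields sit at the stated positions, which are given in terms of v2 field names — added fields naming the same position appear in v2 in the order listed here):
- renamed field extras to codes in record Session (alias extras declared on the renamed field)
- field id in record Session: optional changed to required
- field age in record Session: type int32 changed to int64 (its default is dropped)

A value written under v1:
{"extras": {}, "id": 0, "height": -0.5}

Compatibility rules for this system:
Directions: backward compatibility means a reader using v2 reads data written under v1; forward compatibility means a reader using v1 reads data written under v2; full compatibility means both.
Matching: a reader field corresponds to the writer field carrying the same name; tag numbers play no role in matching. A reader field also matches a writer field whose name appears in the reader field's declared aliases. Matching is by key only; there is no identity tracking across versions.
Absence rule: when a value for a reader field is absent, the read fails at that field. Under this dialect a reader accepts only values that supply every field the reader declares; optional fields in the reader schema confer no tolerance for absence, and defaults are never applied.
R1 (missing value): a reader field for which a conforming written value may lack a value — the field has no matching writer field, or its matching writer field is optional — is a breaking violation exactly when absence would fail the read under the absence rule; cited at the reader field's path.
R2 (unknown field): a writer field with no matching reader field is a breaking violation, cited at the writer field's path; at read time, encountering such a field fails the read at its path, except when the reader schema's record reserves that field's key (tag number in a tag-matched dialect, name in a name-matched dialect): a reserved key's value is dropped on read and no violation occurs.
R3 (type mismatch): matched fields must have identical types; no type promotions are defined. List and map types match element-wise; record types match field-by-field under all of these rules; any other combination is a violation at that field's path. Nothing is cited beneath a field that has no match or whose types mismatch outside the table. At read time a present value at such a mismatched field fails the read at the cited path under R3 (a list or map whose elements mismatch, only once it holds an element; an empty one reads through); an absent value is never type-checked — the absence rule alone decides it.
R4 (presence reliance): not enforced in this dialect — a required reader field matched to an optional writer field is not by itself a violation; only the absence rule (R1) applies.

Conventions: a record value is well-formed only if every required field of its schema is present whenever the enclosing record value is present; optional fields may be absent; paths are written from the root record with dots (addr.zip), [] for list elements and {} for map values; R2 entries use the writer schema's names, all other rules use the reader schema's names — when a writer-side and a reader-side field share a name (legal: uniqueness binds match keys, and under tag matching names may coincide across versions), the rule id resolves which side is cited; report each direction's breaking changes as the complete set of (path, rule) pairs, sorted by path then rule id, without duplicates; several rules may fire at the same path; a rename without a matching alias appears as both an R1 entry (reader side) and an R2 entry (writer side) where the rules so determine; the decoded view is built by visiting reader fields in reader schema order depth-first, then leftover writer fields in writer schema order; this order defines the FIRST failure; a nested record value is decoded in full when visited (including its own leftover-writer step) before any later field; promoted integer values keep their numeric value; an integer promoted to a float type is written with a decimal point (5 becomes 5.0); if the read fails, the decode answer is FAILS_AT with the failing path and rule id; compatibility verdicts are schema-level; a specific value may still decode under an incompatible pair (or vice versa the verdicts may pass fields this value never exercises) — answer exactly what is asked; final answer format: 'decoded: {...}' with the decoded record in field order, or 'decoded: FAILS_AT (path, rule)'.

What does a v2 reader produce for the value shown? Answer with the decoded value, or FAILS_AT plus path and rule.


decoded: FAILS_AT (age, R1)

the writer's type comes first in each Session pair
decode (reader v2):
  codes := {} (from writer extras)
  id := 0
  height := -0.5
  read fails at age under R1 (no fill)
  => FAILS_AT (age, R1)
ruling out the remaining Session differences:
  renamed field extras to codes in record Session (alias extras declared on the renamed field) -> a verdict-level change on Session — the shown value reads the same
  field id in record Session: optional changed to required -> a verdict-level change on Session — the shown value reads the same


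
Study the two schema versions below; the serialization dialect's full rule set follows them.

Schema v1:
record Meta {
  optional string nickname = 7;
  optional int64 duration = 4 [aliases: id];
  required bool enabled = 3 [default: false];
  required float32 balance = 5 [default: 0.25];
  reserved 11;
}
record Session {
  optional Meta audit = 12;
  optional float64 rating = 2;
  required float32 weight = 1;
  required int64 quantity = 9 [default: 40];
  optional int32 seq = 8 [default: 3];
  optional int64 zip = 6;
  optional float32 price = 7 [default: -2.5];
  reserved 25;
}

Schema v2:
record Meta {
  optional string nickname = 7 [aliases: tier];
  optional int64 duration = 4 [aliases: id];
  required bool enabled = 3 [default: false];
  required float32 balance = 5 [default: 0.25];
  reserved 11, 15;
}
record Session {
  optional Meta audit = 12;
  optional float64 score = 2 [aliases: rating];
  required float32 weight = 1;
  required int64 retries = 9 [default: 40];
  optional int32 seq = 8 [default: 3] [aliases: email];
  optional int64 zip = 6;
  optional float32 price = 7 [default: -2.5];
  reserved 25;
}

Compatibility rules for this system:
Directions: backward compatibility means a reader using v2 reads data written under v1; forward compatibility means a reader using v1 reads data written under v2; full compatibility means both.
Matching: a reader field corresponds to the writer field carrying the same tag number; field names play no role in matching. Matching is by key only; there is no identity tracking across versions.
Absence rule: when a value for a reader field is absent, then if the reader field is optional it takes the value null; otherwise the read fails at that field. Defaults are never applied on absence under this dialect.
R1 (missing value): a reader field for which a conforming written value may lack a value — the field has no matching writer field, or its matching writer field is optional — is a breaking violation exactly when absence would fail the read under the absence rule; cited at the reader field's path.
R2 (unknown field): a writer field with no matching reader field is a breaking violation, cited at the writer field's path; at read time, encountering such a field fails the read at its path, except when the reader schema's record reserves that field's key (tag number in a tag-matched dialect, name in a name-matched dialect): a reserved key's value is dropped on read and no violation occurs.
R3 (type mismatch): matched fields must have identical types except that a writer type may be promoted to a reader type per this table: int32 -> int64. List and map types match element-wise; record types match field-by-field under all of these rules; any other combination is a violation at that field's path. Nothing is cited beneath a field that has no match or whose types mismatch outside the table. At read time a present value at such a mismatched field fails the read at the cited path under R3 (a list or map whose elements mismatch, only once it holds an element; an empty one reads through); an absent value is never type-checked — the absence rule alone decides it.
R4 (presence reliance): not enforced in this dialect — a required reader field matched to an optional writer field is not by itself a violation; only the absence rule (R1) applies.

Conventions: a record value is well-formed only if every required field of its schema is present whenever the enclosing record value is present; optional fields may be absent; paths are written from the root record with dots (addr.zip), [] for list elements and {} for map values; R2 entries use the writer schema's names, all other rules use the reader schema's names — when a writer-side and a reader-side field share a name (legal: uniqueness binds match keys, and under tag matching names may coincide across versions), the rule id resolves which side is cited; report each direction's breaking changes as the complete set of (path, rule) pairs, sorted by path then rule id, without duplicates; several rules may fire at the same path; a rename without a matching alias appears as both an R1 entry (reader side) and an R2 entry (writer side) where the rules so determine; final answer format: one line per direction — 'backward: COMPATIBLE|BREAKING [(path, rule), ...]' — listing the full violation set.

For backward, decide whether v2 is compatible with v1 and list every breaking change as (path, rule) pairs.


each type pair in Session: writer, then reader
checking backward for Session: reader v2 against writer v1:
  audit: paired with writer audit (Meta -> Meta; writer optional)
  score: paired with writer rating (float64 -> float64; writer optional)
  weight: paired with writer weight (float32 -> float32; writer required)
  retries: paired with writer quantity (int64 -> int64; writer required)
  seq: paired with writer seq (int32 -> int32; writer optional)
  zip: paired with writer zip (int64 -> int64; writer optional)
  price: paired with writer price (float32 -> float32; writer optional)
  audit.nickname: paired with writer audit.nickname (string -> string; writer optional)
  audit.duration: paired with writer audit.duration (int64 -> int64; writer optional)
  audit.enabled: paired with writer audit.enabled (bool -> bool; writer required)
  audit.balance: paired with writer audit.balance (float32 -> float32; writer required)
  => backward: COMPATIBLE
checking off the Session differences that do not matter here:
  renamed field rating to score in record Session (alias rating declared on the renamed field) -> fires no rule on Session, leaving the asked answer as it is
  renamed field quantity to retries in record Session -> fires no rule on Session, leaving the asked answer as it is

backward: COMPATIBLE []


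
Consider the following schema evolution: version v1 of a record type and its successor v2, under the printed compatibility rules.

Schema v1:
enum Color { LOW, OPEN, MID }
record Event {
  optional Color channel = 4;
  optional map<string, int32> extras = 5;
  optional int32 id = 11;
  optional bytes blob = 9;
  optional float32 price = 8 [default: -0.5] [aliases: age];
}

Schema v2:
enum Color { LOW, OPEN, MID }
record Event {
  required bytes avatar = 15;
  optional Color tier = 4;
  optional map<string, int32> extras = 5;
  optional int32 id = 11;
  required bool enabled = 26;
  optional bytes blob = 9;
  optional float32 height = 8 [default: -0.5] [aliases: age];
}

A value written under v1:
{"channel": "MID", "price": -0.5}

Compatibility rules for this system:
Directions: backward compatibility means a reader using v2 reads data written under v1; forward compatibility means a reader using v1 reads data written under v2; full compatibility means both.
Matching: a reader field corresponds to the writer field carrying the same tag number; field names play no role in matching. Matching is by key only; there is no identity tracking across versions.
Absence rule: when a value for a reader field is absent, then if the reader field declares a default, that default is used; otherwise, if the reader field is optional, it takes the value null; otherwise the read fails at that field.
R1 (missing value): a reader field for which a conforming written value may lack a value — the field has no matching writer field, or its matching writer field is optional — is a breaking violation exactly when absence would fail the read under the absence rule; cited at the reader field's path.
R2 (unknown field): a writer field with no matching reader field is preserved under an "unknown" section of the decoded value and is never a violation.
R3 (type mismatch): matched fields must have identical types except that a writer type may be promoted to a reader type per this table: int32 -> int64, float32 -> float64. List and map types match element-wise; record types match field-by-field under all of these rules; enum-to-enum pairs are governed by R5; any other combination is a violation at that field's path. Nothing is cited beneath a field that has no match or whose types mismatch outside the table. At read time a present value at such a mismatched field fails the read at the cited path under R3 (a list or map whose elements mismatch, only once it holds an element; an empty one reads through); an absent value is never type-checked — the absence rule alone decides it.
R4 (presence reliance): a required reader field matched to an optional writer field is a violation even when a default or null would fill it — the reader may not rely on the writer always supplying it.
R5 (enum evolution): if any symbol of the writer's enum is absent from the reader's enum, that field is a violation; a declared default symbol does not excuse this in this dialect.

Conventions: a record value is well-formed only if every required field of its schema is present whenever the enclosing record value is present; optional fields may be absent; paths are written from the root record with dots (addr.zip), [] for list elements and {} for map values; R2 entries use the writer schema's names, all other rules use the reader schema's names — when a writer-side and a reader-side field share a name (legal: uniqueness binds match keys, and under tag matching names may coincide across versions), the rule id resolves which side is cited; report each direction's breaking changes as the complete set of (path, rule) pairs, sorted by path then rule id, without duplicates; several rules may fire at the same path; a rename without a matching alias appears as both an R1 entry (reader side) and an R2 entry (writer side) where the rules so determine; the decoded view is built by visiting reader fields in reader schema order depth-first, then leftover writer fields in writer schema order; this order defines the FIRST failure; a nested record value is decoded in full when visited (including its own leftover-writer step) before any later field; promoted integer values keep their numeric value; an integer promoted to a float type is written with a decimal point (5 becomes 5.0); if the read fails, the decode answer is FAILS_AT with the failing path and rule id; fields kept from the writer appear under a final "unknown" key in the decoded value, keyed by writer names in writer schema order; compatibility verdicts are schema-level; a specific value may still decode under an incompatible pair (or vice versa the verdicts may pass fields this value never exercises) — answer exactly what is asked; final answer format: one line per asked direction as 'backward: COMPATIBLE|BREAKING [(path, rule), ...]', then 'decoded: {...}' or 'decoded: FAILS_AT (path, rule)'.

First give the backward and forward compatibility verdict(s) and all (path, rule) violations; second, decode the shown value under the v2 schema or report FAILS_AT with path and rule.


backward: BREAKING [(avatar, R1), (enabled, R1)]; forward: COMPATIBLE []; decoded: FAILS_AT (avatar, R1)

in Event below, arrows point writer -> reader
backward analysis of Event with v2 as reader and v1 as writer:
  avatar: no writer-side match
  tier <- channel (Color -> Color, writer optional)
  extras <- extras (map<string, int32> -> map<string, int32>, writer optional)
  id <- id (int32 -> int32, writer optional)
  enabled: no writer-side match
  blob <- blob (bytes -> bytes, writer optional)
  height <- price (float32 -> float32, writer optional)
  violation R1 at avatar
  violation R1 at enabled
  => backward verdict for Event: BREAKING, 2 violation(s)
forward analysis of Event with v1 as reader and v2 as writer:
  channel <- tier (Color -> Color, writer optional)
  extras <- extras (map<string, int32> -> map<string, int32>, writer optional)
  id <- id (int32 -> int32, writer optional)
  blob <- blob (bytes -> bytes, writer optional)
  price <- height (float32 -> float32, writer optional)
  writer avatar: unknown to reader
  writer enabled: unknown to reader
  => forward verdict for Event: COMPATIBLE, no violations
decode (reader v2):
  read fails at avatar under R1 (no fill)
  => FAILS_AT (avatar, R1)


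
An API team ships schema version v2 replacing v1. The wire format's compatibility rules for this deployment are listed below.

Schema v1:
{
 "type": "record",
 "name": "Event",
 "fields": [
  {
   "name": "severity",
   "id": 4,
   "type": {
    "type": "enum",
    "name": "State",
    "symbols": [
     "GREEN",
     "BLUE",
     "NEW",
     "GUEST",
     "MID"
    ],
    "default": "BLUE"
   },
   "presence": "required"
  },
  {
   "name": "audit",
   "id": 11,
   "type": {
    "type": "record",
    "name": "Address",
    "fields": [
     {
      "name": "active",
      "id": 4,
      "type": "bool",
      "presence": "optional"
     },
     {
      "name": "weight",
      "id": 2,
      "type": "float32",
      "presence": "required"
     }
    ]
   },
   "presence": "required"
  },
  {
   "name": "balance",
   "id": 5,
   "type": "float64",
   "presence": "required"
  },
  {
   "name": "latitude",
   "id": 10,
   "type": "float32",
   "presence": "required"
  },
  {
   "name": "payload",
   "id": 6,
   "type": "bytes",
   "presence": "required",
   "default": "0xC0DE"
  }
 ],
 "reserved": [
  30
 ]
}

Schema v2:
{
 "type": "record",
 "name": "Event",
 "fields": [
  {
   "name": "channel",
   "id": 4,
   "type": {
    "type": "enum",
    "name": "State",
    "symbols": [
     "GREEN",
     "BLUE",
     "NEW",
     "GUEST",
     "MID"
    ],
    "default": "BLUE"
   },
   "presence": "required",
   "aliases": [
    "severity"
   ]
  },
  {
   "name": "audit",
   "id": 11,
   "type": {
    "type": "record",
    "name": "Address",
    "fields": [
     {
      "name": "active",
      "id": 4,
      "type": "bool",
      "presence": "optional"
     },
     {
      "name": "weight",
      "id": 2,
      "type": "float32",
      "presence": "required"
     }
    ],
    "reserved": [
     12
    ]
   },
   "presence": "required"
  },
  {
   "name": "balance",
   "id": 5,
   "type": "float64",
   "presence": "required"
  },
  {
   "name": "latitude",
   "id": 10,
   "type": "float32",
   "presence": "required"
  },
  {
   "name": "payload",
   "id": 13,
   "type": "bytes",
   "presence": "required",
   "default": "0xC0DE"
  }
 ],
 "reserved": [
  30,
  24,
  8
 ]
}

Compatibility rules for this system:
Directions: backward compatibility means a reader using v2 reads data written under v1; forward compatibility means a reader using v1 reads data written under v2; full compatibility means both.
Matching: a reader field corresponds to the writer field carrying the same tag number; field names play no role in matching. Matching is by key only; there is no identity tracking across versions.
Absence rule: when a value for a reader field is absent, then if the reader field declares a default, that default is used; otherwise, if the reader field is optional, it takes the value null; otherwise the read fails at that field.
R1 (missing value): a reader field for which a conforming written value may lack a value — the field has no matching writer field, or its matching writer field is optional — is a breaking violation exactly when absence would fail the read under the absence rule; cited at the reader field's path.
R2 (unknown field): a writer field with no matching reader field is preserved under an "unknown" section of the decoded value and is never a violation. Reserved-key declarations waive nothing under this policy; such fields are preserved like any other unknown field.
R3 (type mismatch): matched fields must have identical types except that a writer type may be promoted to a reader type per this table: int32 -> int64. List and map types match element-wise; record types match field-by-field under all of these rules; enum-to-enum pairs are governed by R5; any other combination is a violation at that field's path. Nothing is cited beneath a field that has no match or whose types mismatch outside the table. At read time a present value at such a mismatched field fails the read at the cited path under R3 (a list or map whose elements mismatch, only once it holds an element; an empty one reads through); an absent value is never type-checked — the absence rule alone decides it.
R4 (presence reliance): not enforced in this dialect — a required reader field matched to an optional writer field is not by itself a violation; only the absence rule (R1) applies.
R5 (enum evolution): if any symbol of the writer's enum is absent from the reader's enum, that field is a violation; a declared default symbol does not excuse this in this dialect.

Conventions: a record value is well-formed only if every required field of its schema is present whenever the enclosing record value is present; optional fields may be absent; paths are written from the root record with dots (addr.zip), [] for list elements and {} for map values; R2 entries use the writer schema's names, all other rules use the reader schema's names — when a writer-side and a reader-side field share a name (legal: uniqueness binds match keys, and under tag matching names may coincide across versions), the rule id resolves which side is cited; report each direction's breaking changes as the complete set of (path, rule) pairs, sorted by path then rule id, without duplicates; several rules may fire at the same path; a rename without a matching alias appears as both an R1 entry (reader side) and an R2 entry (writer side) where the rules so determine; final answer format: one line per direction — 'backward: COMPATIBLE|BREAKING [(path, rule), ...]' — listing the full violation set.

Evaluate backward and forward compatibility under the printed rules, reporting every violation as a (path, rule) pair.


backward: COMPATIBLE []; forward: COMPATIBLE []

arrows below run writer -> reader for Event
backward analysis of Event with v2 as reader and v1 as writer:
  State -> State, writer required: channel aligns to severity
  Address -> Address, writer required: audit aligns to audit
  float64 -> float64, writer required: balance aligns to balance
  float32 -> float32, writer required: latitude aligns to latitude
  payload has no writer counterpart
  writer field payload has no reader counterpart
  bool -> bool, writer optional: audit.active aligns to audit.active
  float32 -> float32, writer required: audit.weight aligns to audit.weight
  => backward verdict for Event: COMPATIBLE, no violations
forward analysis of Event with v1 as reader and v2 as writer:
  State -> State, writer required: severity aligns to channel
  Address -> Address, writer required: audit aligns to audit
  float64 -> float64, writer required: balance aligns to balance
  float32 -> float32, writer required: latitude aligns to latitude
  payload has no writer counterpart
  writer field payload has no reader counterpart
  bool -> bool, writer optional: audit.active aligns to audit.active
  float32 -> float32, writer required: audit.weight aligns to audit.weight
  => forward verdict for Event: COMPATIBLE, no violations
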